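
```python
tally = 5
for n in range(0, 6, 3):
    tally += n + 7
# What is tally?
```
Trace:
  tally=5
  tally=12, n=0
  tally=22, n=3

Final answer: 22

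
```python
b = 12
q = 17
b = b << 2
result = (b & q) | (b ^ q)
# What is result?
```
Trace:
  b=12
  b=12, q=17
  b=48, q=17
  b=48, q=17, result=49

Final answer: 49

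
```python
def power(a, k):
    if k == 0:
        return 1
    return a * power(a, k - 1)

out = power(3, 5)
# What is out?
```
Call trace:
power(a=3, k=5)
  power(a=3, k=4)
    power(a=3, k=3)
      power(a=3, k=2)
        power(a=3, k=1)
          power(a=3, k=0)
          -> return 1
        -> return 3
      -> return 9
    -> return 27
  -> return 81
-> return 243

Final answer: 243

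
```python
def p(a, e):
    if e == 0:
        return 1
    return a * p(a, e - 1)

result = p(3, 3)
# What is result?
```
Call trace:
p(a=3, e=3)
  p(a=3, e=2)
    p(a=3, e=1)
      p(a=3, e=0)
      -> return 1
    -> return 3
  -> return 9
-> return 27

Final answer: 27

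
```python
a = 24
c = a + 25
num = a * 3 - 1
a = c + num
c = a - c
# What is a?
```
Trace:
  a=24
  a=24, c=49
  a=24, c=49, num=71
  a=120, c=49, num=71
  a=120, c=71, num=71

Final answer: 120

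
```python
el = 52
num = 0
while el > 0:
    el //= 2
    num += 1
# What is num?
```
Trace:
  el=52
  el=52, num=0
  el=26, num=1
  el=13, num=2
  el=6, num=3
  el=3, num=4
  el=1, num=5
  el=0, num=6

Final answer: 6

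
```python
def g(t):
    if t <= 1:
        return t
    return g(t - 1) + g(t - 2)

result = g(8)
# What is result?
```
Call trace (a repeated sub-call is expanded the first time; later identical calls just restate its return value):
g(t=8)
  g(t=7)
    g(t=6)
      g(t=5)
        g(t=4)
          g(t=3)
            g(t=2)
              g(t=1)
              -> return 1
              g(t=0)
              -> return 0
            -> return 1
            g(t=1)
            -> return 1
          -> return 2
          g(t=2) -> return 1  (same call as traced above)
        -> return 3
        g(t=3) -> return 2  (same call as traced above)
      -> return 5
      g(t=4) -> return 3  (same call as traced above)
    -> return 8
    g(t=5) -> return 5  (same call as traced above)
  -> return 13
  g(t=6) -> return 8  (same call as traced above)
-> return 21

Final answer: 21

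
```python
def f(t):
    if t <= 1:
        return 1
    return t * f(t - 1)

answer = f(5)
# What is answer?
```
Call trace:
f(t=5)
  f(t=4)
    f(t=3)
      f(t=2)
        f(t=1)
        -> return 1
      -> return 2
    -> return 6
  -> return 24
-> return 120

Final answer: 120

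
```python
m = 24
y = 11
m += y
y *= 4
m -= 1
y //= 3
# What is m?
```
Trace:
  m=24
  m=24, y=11
  m=35, y=11
  m=35, y=44
  m=34, y=44
  m=34, y=14

Final answer: 34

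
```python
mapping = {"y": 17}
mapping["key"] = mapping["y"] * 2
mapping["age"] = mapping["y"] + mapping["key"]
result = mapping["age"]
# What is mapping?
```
Trace:
  mapping={'y': 17}
  mapping={'y': 17, 'key': 34}
  mapping={'y': 17, 'key': 34, 'age': 51}
  mapping={'y': 17, 'key': 34, 'age': 51}, result=51

Final answer: {'y': 17, 'key': 34, 'age': 51}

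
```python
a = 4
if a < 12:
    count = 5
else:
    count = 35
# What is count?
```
Trace:
  a=4
  a=4, count=5

Final answer: 5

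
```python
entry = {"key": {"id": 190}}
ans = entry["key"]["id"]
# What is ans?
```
Trace:
  entry={'key': {'id': 190}}
  entry={'key': {'id': 190}}, ans=190

Final answer: 190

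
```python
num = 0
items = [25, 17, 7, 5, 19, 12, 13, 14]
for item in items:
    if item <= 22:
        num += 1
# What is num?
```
Trace:
  num=0
  num=0, item=25
  num=1, item=17
  num=2, item=7
  num=3, item=5
  num=4, item=19
  num=5, item=12
  num=6, item=13
  num=7, item=14

Final answer: 7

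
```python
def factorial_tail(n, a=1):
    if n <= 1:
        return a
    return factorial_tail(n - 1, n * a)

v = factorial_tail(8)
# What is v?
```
Call trace:
factorial_tail(n=8, a=1)
  factorial_tail(n=7, a=8)
    factorial_tail(n=6, a=56)
      factorial_tail(n=5, a=336)
        factorial_tail(n=4, a=1680)
          factorial_tail(n=3, a=6720)
            factorial_tail(n=2, a=20160)
              factorial_tail(n=1, a=40320)
              -> return 40320
            -> return 40320
          -> return 40320
        -> return 40320
      -> return 40320
    -> return 40320
  -> return 40320
-> return 40320

Final answer: 40320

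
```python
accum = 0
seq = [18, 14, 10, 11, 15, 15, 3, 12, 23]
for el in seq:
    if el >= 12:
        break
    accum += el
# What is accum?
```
Trace:
  accum=0
  accum=0, el=18

Final answer: 0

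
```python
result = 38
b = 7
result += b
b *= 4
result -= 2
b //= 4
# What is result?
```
Trace:
  result=38
  result=38, b=7
  result=45, b=7
  result=45, b=28
  result=43, b=28
  result=43, b=7

Final answer: 43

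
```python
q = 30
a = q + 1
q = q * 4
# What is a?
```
Trace:
  q=30
  q=30, a=31
  q=120, a=31

Final answer: 31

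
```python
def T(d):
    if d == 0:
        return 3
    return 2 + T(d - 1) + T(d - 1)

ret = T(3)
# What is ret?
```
Call trace (a repeated sub-call is expanded the first time; later identical calls just restate its return value):
T(d=3)
  T(d=2)
    T(d=1)
      T(d=0)
      -> return 3
      T(d=0)
      -> return 3
    -> return 8
    T(d=1) -> return 8  (same call as traced above)
  -> return 18
  T(d=2) -> return 18  (same call as traced above)
-> return 38

Final answer: 38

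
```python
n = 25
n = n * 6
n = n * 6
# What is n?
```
Trace:
  n=25
  n=150
  n=900

Final answer: 900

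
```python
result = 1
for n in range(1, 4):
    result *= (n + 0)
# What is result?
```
Trace:
  result=1
  result=1, n=1
  result=2, n=2
  result=6, n=3

Final answer: 6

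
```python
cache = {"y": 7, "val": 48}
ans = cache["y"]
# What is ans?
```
Trace:
  cache={'y': 7, 'val': 48}
  cache={'y': 7, 'val': 48}, ans=7

Final answer: 7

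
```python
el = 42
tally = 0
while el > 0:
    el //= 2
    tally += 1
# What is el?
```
Trace:
  el=42
  el=42, tally=0
  el=21, tally=1
  el=10, tally=2
  el=5, tally=3
  el=2, tally=4
  el=1, tally=5
  el=0, tally=6

Final answer: 0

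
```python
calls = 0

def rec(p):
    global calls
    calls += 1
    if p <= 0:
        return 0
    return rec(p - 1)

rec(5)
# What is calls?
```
Call trace:
rec(p=5)
  rec(p=4)
    rec(p=3)
      rec(p=2)
        rec(p=1)
          rec(p=0)
          -> return 0
        -> return 0
      -> return 0
    -> return 0
  -> return 0
-> return 0

calls is incremented once per call. rec is entered once for each p = 5, 4, 3, 2, 1, 0 (the p <= 0 call returns without recursing), i.e. 5 + 1 calls.
calls = 6

Final answer: 6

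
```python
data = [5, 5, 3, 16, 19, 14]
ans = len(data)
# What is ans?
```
Trace:
  data=[5, 5, 3, 16, 19, 14]
  data=[5, 5, 3, 16, 19, 14], ans=6

Final answer: 6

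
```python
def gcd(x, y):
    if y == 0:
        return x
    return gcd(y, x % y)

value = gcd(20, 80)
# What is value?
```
Call trace:
gcd(x=20, y=80)
  gcd(x=80, y=20)
    gcd(x=20, y=0)
    -> return 20
  -> return 20
-> return 20

Final answer: 20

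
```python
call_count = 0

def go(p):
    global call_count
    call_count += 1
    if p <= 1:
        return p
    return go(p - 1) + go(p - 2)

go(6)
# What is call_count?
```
Call trace (a repeated sub-call is expanded the first time; later identical calls just restate its return value):
go(p=6)
  go(p=5)
    go(p=4)
      go(p=3)
        go(p=2)
          go(p=1)
          -> return 1
          go(p=0)
          -> return 0
        -> return 1
        go(p=1)
        -> return 1
      -> return 2
      go(p=2) -> return 1  (same call as traced above)
    -> return 3
    go(p=3) -> return 2  (same call as traced above)
  -> return 5
  go(p=4) -> return 3  (same call as traced above)
-> return 8

call_count is incremented once per call, so count the calls in each subtree. Let C(p) = number of calls made by go(p).
C(0) = C(1) = 1 (base case, no recursion); C(p) = 1 + C(p - 1) + C(p - 2) otherwise.
C(2) = 1 + C(1) + C(0) = 1 + 1 + 1 = 3
C(3) = 1 + C(2) + C(1) = 1 + 3 + 1 = 5
C(4) = 1 + C(3) + C(2) = 1 + 5 + 3 = 9
C(5) = 1 + C(4) + C(3) = 1 + 9 + 5 = 15
C(6) = 1 + C(5) + C(4) = 1 + 15 + 9 = 25
call_count = C(6) = 25

Final answer: 25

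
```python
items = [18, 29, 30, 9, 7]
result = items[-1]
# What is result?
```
Trace:
  items=[18, 29, 30, 9, 7]
  items=[18, 29, 30, 9, 7], result=7

Final answer: 7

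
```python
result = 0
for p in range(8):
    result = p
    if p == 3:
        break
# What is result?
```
Trace:
  result=0
  result=0, p=0
  result=1, p=1
  result=2, p=2
  result=3, p=3

Final answer: 3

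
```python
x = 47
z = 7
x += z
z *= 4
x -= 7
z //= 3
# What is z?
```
Trace:
  x=47
  x=47, z=7
  x=54, z=7
  x=54, z=28
  x=47, z=28
  x=47, z=9

Final answer: 9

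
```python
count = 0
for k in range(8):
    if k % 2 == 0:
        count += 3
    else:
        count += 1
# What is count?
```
Trace:
  count=0
  count=3, k=0
  count=4, k=1
  count=7, k=2
  count=8, k=3
  count=11, k=4
  count=12, k=5
  count=15, k=6
  count=16, k=7

Final answer: 16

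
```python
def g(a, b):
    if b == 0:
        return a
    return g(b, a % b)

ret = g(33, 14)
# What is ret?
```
Call trace:
g(a=33, b=14)
  g(a=14, b=5)
    g(a=5, b=4)
      g(a=4, b=1)
        g(a=1, b=0)
        -> return 1
      -> return 1
    -> return 1
  -> return 1
-> return 1

Final answer: 1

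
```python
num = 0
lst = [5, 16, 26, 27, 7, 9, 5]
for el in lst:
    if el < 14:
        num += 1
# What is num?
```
Trace:
  num=0
  num=1, el=5
  num=1, el=16
  num=1, el=26
  num=1, el=27
  num=2, el=7
  num=3, el=9
  num=4, el=5

Final answer: 4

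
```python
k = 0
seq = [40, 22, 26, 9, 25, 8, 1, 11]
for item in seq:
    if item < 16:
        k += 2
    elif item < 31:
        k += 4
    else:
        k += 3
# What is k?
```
Trace:
  k=0
  k=3, item=40
  k=7, item=22
  k=11, item=26
  k=13, item=9
  k=17, item=25
  k=19, item=8
  k=21, item=1
  k=23, item=11

Final answer: 23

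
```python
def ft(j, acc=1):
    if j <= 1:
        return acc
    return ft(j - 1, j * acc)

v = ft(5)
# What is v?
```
Call trace:
ft(j=5, acc=1)
  ft(j=4, acc=5)
    ft(j=3, acc=20)
      ft(j=2, acc=60)
        ft(j=1, acc=120)
        -> return 120
      -> return 120
    -> return 120
  -> return 120
-> return 120

Final answer: 120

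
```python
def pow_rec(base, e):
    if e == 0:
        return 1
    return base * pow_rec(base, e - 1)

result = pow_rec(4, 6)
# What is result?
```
Call trace:
pow_rec(base=4, e=6)
  pow_rec(base=4, e=5)
    pow_rec(base=4, e=4)
      pow_rec(base=4, e=3)
        pow_rec(base=4, e=2)
          pow_rec(base=4, e=1)
            pow_rec(base=4, e=0)
            -> return 1
          -> return 4
        -> return 16
      -> return 64
    -> return 256
  -> return 1024
-> return 4096

Final answer: 4096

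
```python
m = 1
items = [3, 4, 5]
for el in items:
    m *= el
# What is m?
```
Trace:
  m=1
  m=3, el=3
  m=12, el=4
  m=60, el=5

Final answer: 60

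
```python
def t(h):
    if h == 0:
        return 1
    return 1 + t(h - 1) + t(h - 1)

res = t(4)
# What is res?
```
Call trace (a repeated sub-call is expanded the first time; later identical calls just restate its return value):
t(h=4)
  t(h=3)
    t(h=2)
      t(h=1)
        t(h=0)
        -> return 1
        t(h=0)
        -> return 1
      -> return 3
      t(h=1) -> return 3  (same call as traced above)
    -> return 7
    t(h=2) -> return 7  (same call as traced above)
  -> return 15
  t(h=3) -> return 15  (same call as traced above)
-> return 31

Final answer: 31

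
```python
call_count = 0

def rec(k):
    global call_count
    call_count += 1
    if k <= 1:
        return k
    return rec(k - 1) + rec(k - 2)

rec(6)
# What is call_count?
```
Call trace (a repeated sub-call is expanded the first time; later identical calls just restate its return value):
rec(k=6)
  rec(k=5)
    rec(k=4)
      rec(k=3)
        rec(k=2)
          rec(k=1)
          -> return 1
          rec(k=0)
          -> return 0
        -> return 1
        rec(k=1)
        -> return 1
      -> return 2
      rec(k=2) -> return 1  (same call as traced above)
    -> return 3
    rec(k=3) -> return 2  (same call as traced above)
  -> return 5
  rec(k=4) -> return 3  (same call as traced above)
-> return 8

call_count is incremented once per call, so count the calls in each subtree. Let C(k) = number of calls made by rec(k).
C(0) = C(1) = 1 (base case, no recursion); C(k) = 1 + C(k - 1) + C(k - 2) otherwise.
C(2) = 1 + C(1) + C(0) = 1 + 1 + 1 = 3
C(3) = 1 + C(2) + C(1) = 1 + 3 + 1 = 5
C(4) = 1 + C(3) + C(2) = 1 + 5 + 3 = 9
C(5) = 1 + C(4) + C(3) = 1 + 9 + 5 = 15
C(6) = 1 + C(5) + C(4) = 1 + 15 + 9 = 25
call_count = C(6) = 25

Final answer: 25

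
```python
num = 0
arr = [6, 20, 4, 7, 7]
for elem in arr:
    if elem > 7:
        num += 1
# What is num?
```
Trace:
  num=0
  num=0, elem=6
  num=1, elem=20
  num=1, elem=4
  num=1, elem=7
  num=1, elem=7

Final answer: 1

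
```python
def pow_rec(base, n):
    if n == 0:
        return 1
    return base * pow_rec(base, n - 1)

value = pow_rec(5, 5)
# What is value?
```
Call trace:
pow_rec(base=5, n=5)
  pow_rec(base=5, n=4)
    pow_rec(base=5, n=3)
      pow_rec(base=5, n=2)
        pow_rec(base=5, n=1)
          pow_rec(base=5, n=0)
          -> return 1
        -> return 5
      -> return 25
    -> return 125
  -> return 625
-> return 3125

Final answer: 3125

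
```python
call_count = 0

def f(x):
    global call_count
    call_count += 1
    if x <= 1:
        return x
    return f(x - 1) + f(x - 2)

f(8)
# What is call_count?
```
Call trace (a repeated sub-call is expanded the first time; later identical calls just restate its return value):
f(x=8)
  f(x=7)
    f(x=6)
      f(x=5)
        f(x=4)
          f(x=3)
            f(x=2)
              f(x=1)
              -> return 1
              f(x=0)
              -> return 0
            -> return 1
            f(x=1)
            -> return 1
          -> return 2
          f(x=2) -> return 1  (same call as traced above)
        -> return 3
        f(x=3) -> return 2  (same call as traced above)
      -> return 5
      f(x=4) -> return 3  (same call as traced above)
    -> return 8
    f(x=5) -> return 5  (same call as traced above)
  -> return 13
  f(x=6) -> return 8  (same call as traced above)
-> return 21

call_count is incremented once per call, so count the calls in each subtree. Let C(x) = number of calls made by f(x).
C(0) = C(1) = 1 (base case, no recursion); C(x) = 1 + C(x - 1) + C(x - 2) otherwise.
C(2) = 1 + C(1) + C(0) = 1 + 1 + 1 = 3
C(3) = 1 + C(2) + C(1) = 1 + 3 + 1 = 5
C(4) = 1 + C(3) + C(2) = 1 + 5 + 3 = 9
C(5) = 1 + C(4) + C(3) = 1 + 9 + 5 = 15
C(6) = 1 + C(5) + C(4) = 1 + 15 + 9 = 25
C(7) = 1 + C(6) + C(5) = 1 + 25 + 15 = 41
C(8) = 1 + C(7) + C(6) = 1 + 41 + 25 = 67
call_count = C(8) = 67

Final answer: 67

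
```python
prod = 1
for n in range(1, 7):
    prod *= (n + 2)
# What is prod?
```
Trace:
  prod=1
  prod=3, n=1
  prod=12, n=2
  prod=60, n=3
  prod=360, n=4
  prod=2520, n=5
  prod=20160, n=6

Final answer: 20160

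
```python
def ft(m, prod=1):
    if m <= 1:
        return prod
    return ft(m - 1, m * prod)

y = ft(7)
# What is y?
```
Call trace:
ft(m=7, prod=1)
  ft(m=6, prod=7)
    ft(m=5, prod=42)
      ft(m=4, prod=210)
        ft(m=3, prod=840)
          ft(m=2, prod=2520)
            ft(m=1, prod=5040)
            -> return 5040
          -> return 5040
        -> return 5040
      -> return 5040
    -> return 5040
  -> return 5040
-> return 5040

Final answer: 5040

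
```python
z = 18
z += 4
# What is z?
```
Trace:
  z=18
  z=22

Final answer: 22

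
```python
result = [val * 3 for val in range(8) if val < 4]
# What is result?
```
Trace:
  val=0
  val=1
  val=2
  val=3
  val=4
  val=5
  val=6
  val=7
  result=[0, 3, 6, 9]

Final answer: [0, 3, 6, 9]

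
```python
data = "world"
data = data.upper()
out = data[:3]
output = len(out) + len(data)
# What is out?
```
Trace:
  data='world'
  data='WORLD'
  data='WORLD', out='WOR'
  data='WORLD', out='WOR', output=8

Final answer: 'WOR'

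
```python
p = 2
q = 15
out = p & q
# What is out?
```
Trace:
  p=2
  p=2, q=15
  p=2, q=15, out=2

Final answer: 2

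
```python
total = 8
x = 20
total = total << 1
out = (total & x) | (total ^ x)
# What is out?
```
Trace:
  total=8
  total=8, x=20
  total=16, x=20
  total=16, x=20, out=20

Final answer: 20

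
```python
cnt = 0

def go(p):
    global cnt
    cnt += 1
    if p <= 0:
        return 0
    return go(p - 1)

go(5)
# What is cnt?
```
Call trace:
go(p=5)
  go(p=4)
    go(p=3)
      go(p=2)
        go(p=1)
          go(p=0)
          -> return 0
        -> return 0
      -> return 0
    -> return 0
  -> return 0
-> return 0

cnt is incremented once per call. go is entered once for each p = 5, 4, 3, 2, 1, 0 (the p <= 0 call returns without recursing), i.e. 5 + 1 calls.
cnt = 6

Final answer: 6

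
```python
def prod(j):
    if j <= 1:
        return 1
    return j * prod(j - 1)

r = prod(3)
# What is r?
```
Call trace:
prod(j=3)
  prod(j=2)
    prod(j=1)
    -> return 1
  -> return 2
-> return 6

Final answer: 6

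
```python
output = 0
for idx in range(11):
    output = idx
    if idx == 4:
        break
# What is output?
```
Trace:
  output=0
  output=0, idx=0
  output=1, idx=1
  output=2, idx=2
  output=3, idx=3
  output=4, idx=4

Final answer: 4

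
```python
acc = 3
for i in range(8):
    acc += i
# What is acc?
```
Trace:
  acc=3
  acc=3, i=0
  acc=4, i=1
  acc=6, i=2
  acc=9, i=3
  acc=13, i=4
  acc=18, i=5
  acc=24, i=6
  acc=31, i=7

Final answer: 31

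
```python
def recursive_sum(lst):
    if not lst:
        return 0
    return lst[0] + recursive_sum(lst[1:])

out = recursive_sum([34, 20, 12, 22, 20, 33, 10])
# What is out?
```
Call trace:
recursive_sum(lst=[34, 20, 12, 22, 20, 33, 10])
  recursive_sum(lst=[20, 12, 22, 20, 33, 10])
    recursive_sum(lst=[12, 22, 20, 33, 10])
      recursive_sum(lst=[22, 20, 33, 10])
        recursive_sum(lst=[20, 33, 10])
          recursive_sum(lst=[33, 10])
            recursive_sum(lst=[10])
              recursive_sum(lst=[])
              -> return 0
            -> return 10
          -> return 43
        -> return 63
      -> return 85
    -> return 97
  -> return 117
-> return 151

Final answer: 151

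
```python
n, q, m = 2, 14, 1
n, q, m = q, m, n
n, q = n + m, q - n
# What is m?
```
Trace:
  n=2, q=14, m=1
  n=14, q=1, m=2
  n=16, q=-13, m=2

Final answer: 2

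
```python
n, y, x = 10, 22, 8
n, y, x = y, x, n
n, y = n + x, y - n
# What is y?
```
Trace:
  n=10, y=22, x=8
  n=22, y=8, x=10
  n=32, y=-14, x=10

Final answer: -14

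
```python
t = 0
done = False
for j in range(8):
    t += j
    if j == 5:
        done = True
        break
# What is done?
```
Trace:
  t=0
  t=0, done=False
  t=0, done=False, j=0
  t=1, done=False, j=1
  t=3, done=False, j=2
  t=6, done=False, j=3
  t=10, done=False, j=4
  t=15, done=True, j=5

Final answer: True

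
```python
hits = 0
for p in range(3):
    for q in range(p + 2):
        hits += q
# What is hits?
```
Trace:
  hits=0
  hits=0, p=0, q=0
  hits=1, p=0, q=1
  hits=1, p=1, q=0
  hits=2, p=1, q=1
  hits=4, p=1, q=2
  hits=4, p=2, q=0
  hits=5, p=2, q=1
  hits=7, p=2, q=2
  hits=10, p=2, q=3

Final answer: 10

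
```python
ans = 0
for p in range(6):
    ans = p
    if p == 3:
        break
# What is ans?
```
Trace:
  ans=0
  ans=0, p=0
  ans=1, p=1
  ans=2, p=2
  ans=3, p=3

Final answer: 3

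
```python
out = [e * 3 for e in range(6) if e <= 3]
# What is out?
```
Trace:
  e=0
  e=1
  e=2
  e=3
  e=4
  e=5
  out=[0, 3, 6, 9]

Final answer: [0, 3, 6, 9]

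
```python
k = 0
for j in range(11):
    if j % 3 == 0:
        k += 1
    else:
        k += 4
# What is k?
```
Trace:
  k=0
  k=1, j=0
  k=5, j=1
  k=9, j=2
  k=10, j=3
  k=14, j=4
  k=18, j=5
  k=19, j=6
  k=23, j=7
  k=27, j=8
  k=28, j=9
  k=32, j=10

Final answer: 32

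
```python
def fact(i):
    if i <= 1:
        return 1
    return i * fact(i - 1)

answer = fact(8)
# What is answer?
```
Call trace:
fact(i=8)
  fact(i=7)
    fact(i=6)
      fact(i=5)
        fact(i=4)
          fact(i=3)
            fact(i=2)
              fact(i=1)
              -> return 1
            -> return 2
          -> return 6
        -> return 24
      -> return 120
    -> return 720
  -> return 5040
-> return 40320

Final answer: 40320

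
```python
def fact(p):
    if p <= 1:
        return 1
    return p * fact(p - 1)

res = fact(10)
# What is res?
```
Call trace:
fact(p=10)
  fact(p=9)
    fact(p=8)
      fact(p=7)
        fact(p=6)
          fact(p=5)
            fact(p=4)
              fact(p=3)
                fact(p=2)
                  fact(p=1)
                  -> return 1
                -> return 2
              -> return 6
            -> return 24
          -> return 120
        -> return 720
      -> return 5040
    -> return 40320
  -> return 362880
-> return 3628800

Final answer: 3628800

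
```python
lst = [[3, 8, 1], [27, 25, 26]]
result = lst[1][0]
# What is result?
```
Trace:
  lst=[[3, 8, 1], [27, 25, 26]]
  lst=[[3, 8, 1], [27, 25, 26]], result=27

Final answer: 27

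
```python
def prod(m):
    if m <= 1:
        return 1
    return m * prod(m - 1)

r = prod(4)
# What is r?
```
Call trace:
prod(m=4)
  prod(m=3)
    prod(m=2)
      prod(m=1)
      -> return 1
    -> return 2
  -> return 6
-> return 24

Final answer: 24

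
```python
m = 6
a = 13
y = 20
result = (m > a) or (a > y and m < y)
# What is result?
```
Trace:
  m=6
  m=6, a=13
  m=6, a=13, y=20
  m=6, a=13, y=20, result=False

Final answer: False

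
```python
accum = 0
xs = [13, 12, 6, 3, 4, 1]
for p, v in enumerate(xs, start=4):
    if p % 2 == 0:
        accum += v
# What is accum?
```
Trace:
  accum=0
  accum=13, p=4, v=13
  accum=13, p=5, v=12
  accum=19, p=6, v=6
  accum=19, p=7, v=3
  accum=23, p=8, v=4
  accum=23, p=9, v=1

Final answer: 23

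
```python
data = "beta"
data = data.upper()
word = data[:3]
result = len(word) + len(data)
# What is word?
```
Trace:
  data='beta'
  data='BETA'
  data='BETA', word='BET'
  data='BETA', word='BET', result=7

Final answer: 'BET'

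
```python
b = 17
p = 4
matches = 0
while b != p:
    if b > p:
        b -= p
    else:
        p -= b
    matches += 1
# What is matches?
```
Trace:
  b=17
  b=17, p=4
  b=17, p=4, matches=0
  b=13, p=4, matches=1
  b=9, p=4, matches=2
  b=5, p=4, matches=3
  b=1, p=4, matches=4
  b=1, p=3, matches=5
  b=1, p=2, matches=6
  b=1, p=1, matches=7

Final answer: 7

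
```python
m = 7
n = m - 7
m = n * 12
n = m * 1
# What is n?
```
Trace:
  m=7
  m=7, n=0
  m=0, n=0
  m=0, n=0

Final answer: 0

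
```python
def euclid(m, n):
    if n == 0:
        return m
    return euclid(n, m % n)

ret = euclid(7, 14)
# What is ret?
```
Call trace:
euclid(m=7, n=14)
  euclid(m=14, n=7)
    euclid(m=7, n=0)
    -> return 7
  -> return 7
-> return 7

Final answer: 7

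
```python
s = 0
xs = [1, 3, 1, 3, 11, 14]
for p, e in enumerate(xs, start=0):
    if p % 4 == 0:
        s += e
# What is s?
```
Trace:
  s=0
  s=1, p=0, e=1
  s=1, p=1, e=3
  s=1, p=2, e=1
  s=1, p=3, e=3
  s=12, p=4, e=11
  s=12, p=5, e=14

Final answer: 12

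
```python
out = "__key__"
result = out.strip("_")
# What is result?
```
Trace:
  out='__key__'
  out='__key__', result='key'

Final answer: 'key'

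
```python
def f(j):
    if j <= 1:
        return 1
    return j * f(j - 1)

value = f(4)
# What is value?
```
Call trace:
f(j=4)
  f(j=3)
    f(j=2)
      f(j=1)
      -> return 1
    -> return 2
  -> return 6
-> return 24

Final answer: 24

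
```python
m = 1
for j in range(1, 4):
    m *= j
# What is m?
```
Trace:
  m=1
  m=1, j=1
  m=2, j=2
  m=6, j=3

Final answer: 6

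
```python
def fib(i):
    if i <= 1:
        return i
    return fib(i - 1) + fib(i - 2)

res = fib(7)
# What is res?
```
Call trace (a repeated sub-call is expanded the first time; later identical calls just restate its return value):
fib(i=7)
  fib(i=6)
    fib(i=5)
      fib(i=4)
        fib(i=3)
          fib(i=2)
            fib(i=1)
            -> return 1
            fib(i=0)
            -> return 0
          -> return 1
          fib(i=1)
          -> return 1
        -> return 2
        fib(i=2) -> return 1  (same call as traced above)
      -> return 3
      fib(i=3) -> return 2  (same call as traced above)
    -> return 5
    fib(i=4) -> return 3  (same call as traced above)
  -> return 8
  fib(i=5) -> return 5  (same call as traced above)
-> return 13

Final answer: 13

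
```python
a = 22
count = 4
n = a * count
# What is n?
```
Trace:
  a=22
  a=22, count=4
  a=22, count=4, n=88

Final answer: 88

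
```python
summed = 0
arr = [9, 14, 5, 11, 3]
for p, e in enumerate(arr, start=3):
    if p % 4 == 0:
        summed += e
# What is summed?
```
Trace:
  summed=0
  summed=0, p=3, e=9
  summed=14, p=4, e=14
  summed=14, p=5, e=5
  summed=14, p=6, e=11
  summed=14, p=7, e=3

Final answer: 14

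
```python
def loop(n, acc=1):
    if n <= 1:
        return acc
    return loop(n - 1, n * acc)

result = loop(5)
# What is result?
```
Call trace:
loop(n=5, acc=1)
  loop(n=4, acc=5)
    loop(n=3, acc=20)
      loop(n=2, acc=60)
        loop(n=1, acc=120)
        -> return 120
      -> return 120
    -> return 120
  -> return 120
-> return 120

Final answer: 120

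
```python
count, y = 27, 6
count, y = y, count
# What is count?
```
Trace:
  count=27, y=6
  count=6, y=27

Final answer: 6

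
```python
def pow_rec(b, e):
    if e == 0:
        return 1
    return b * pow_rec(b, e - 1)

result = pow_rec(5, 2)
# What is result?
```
Call trace:
pow_rec(b=5, e=2)
  pow_rec(b=5, e=1)
    pow_rec(b=5, e=0)
    -> return 1
  -> return 5
-> return 25

Final answer: 25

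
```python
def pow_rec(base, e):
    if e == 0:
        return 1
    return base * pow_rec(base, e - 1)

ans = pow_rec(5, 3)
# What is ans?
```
Call trace:
pow_rec(base=5, e=3)
  pow_rec(base=5, e=2)
    pow_rec(base=5, e=1)
      pow_rec(base=5, e=0)
      -> return 1
    -> return 5
  -> return 25
-> return 125

Final answer: 125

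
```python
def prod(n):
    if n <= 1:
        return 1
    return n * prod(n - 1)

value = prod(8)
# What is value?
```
Call trace:
prod(n=8)
  prod(n=7)
    prod(n=6)
      prod(n=5)
        prod(n=4)
          prod(n=3)
            prod(n=2)
              prod(n=1)
              -> return 1
            -> return 2
          -> return 6
        -> return 24
      -> return 120
    -> return 720
  -> return 5040
-> return 40320

Final answer: 40320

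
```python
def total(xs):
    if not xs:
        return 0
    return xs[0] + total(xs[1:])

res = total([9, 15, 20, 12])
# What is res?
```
Call trace:
total(xs=[9, 15, 20, 12])
  total(xs=[15, 20, 12])
    total(xs=[20, 12])
      total(xs=[12])
        total(xs=[])
        -> return 0
      -> return 12
    -> return 32
  -> return 47
-> return 56

Final answer: 56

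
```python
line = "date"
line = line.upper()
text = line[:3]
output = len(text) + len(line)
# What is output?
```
Trace:
  line='date'
  line='DATE'
  line='DATE', text='DAT'
  line='DATE', text='DAT', output=7

Final answer: 7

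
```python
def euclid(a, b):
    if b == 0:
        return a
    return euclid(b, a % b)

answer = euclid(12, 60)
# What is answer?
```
Call trace:
euclid(a=12, b=60)
  euclid(a=60, b=12)
    euclid(a=12, b=0)
    -> return 12
  -> return 12
-> return 12

Final answer: 12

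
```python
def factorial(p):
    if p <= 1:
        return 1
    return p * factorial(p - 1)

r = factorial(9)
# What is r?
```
Call trace:
factorial(p=9)
  factorial(p=8)
    factorial(p=7)
      factorial(p=6)
        factorial(p=5)
          factorial(p=4)
            factorial(p=3)
              factorial(p=2)
                factorial(p=1)
                -> return 1
              -> return 2
            -> return 6
          -> return 24
        -> return 120
      -> return 720
    -> return 5040
  -> return 40320
-> return 362880

Final answer: 362880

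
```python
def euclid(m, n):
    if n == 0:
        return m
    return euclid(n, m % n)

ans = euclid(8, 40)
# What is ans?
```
Call trace:
euclid(m=8, n=40)
  euclid(m=40, n=8)
    euclid(m=8, n=0)
    -> return 8
  -> return 8
-> return 8

Final answer: 8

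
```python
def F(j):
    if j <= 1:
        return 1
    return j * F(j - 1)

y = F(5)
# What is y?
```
Call trace:
F(j=5)
  F(j=4)
    F(j=3)
      F(j=2)
        F(j=1)
        -> return 1
      -> return 2
    -> return 6
  -> return 24
-> return 120

Final answer: 120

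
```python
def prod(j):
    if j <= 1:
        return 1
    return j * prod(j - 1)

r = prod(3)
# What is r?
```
Call trace:
prod(j=3)
  prod(j=2)
    prod(j=1)
    -> return 1
  -> return 2
-> return 6

Final answer: 6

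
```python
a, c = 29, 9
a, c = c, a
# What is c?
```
Trace:
  a=29, c=9
  a=9, c=29

Final answer: 29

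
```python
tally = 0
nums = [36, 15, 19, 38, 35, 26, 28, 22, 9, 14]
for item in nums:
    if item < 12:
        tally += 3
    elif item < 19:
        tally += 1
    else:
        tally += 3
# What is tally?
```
Trace:
  tally=0
  tally=3, item=36
  tally=4, item=15
  tally=7, item=19
  tally=10, item=38
  tally=13, item=35
  tally=16, item=26
  tally=19, item=28
  tally=22, item=22
  tally=25, item=9
  tally=26, item=14

Final answer: 26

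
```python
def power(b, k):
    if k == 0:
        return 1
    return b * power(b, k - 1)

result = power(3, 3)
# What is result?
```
Call trace:
power(b=3, k=3)
  power(b=3, k=2)
    power(b=3, k=1)
      power(b=3, k=0)
      -> return 1
    -> return 3
  -> return 9
-> return 27

Final answer: 27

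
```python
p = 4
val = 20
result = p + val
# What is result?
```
Trace:
  p=4
  p=4, val=20
  p=4, val=20, result=24

Final answer: 24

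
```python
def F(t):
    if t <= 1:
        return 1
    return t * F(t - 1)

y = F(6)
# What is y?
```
Call trace:
F(t=6)
  F(t=5)
    F(t=4)
      F(t=3)
        F(t=2)
          F(t=1)
          -> return 1
        -> return 2
      -> return 6
    -> return 24
  -> return 120
-> return 720

Final answer: 720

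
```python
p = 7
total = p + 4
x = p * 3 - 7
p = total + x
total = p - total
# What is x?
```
Trace:
  p=7
  p=7, total=11
  p=7, total=11, x=14
  p=25, total=11, x=14
  p=25, total=14, x=14

Final answer: 14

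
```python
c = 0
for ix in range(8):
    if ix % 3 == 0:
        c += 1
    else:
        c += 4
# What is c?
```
Trace:
  c=0
  c=1, ix=0
  c=5, ix=1
  c=9, ix=2
  c=10, ix=3
  c=14, ix=4
  c=18, ix=5
  c=19, ix=6
  c=23, ix=7

Final answer: 23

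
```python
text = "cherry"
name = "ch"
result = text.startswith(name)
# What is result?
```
Trace:
  text='cherry'
  text='cherry', name='ch'
  text='cherry', name='ch', result=True

Final answer: True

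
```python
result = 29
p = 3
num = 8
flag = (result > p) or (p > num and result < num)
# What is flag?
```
Trace:
  result=29
  result=29, p=3
  result=29, p=3, num=8
  result=29, p=3, num=8, flag=True

Final answer: True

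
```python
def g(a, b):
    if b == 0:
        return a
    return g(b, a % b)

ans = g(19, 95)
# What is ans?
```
Call trace:
g(a=19, b=95)
  g(a=95, b=19)
    g(a=19, b=0)
    -> return 19
  -> return 19
-> return 19

Final answer: 19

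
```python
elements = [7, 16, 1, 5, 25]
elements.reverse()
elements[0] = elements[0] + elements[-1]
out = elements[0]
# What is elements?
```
Trace:
  elements=[7, 16, 1, 5, 25]
  elements=[25, 5, 1, 16, 7]
  elements=[32, 5, 1, 16, 7]
  elements=[32, 5, 1, 16, 7], out=32

Final answer: [32, 5, 1, 16, 7]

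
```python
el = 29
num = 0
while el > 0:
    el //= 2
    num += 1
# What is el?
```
Trace:
  el=29
  el=29, num=0
  el=14, num=1
  el=7, num=2
  el=3, num=3
  el=1, num=4
  el=0, num=5

Final answer: 0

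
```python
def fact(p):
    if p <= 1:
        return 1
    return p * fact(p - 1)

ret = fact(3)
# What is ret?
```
Call trace:
fact(p=3)
  fact(p=2)
    fact(p=1)
    -> return 1
  -> return 2
-> return 6

Final answer: 6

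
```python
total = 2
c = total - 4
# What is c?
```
Trace:
  total=2
  total=2, c=-2

Final answer: -2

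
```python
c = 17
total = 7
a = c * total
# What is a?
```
Trace:
  c=17
  c=17, total=7
  c=17, total=7, a=119

Final answer: 119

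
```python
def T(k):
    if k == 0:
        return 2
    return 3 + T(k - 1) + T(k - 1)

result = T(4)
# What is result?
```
Call trace (a repeated sub-call is expanded the first time; later identical calls just restate its return value):
T(k=4)
  T(k=3)
    T(k=2)
      T(k=1)
        T(k=0)
        -> return 2
        T(k=0)
        -> return 2
      -> return 7
      T(k=1) -> return 7  (same call as traced above)
    -> return 17
    T(k=2) -> return 17  (same call as traced above)
  -> return 37
  T(k=3) -> return 37  (same call as traced above)
-> return 77

Final answer: 77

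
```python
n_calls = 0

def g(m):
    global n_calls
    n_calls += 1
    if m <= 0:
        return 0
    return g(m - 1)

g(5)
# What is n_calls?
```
Call trace:
g(m=5)
  g(m=4)
    g(m=3)
      g(m=2)
        g(m=1)
          g(m=0)
          -> return 0
        -> return 0
      -> return 0
    -> return 0
  -> return 0
-> return 0

n_calls is incremented once per call. g is entered once for each m = 5, 4, 3, 2, 1, 0 (the m <= 0 call returns without recursing), i.e. 5 + 1 calls.
n_calls = 6

Final answer: 6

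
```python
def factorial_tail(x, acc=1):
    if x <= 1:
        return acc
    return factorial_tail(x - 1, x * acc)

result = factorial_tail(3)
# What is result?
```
Call trace:
factorial_tail(x=3, acc=1)
  factorial_tail(x=2, acc=3)
    factorial_tail(x=1, acc=6)
    -> return 6
  -> return 6
-> return 6

Final answer: 6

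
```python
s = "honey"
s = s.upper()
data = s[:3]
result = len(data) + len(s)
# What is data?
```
Trace:
  s='honey'
  s='HONEY'
  s='HONEY', data='HON'
  s='HONEY', data='HON', result=8

Final answer: 'HON'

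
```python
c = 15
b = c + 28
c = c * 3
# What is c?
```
Trace:
  c=15
  c=15, b=43
  c=45, b=43

Final answer: 45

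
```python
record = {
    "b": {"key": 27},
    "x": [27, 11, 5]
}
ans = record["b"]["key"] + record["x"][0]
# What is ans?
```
Trace:
  record={'b': {'key': 27}, 'x': [27, 11, 5]}
  record={'b': {'key': 27}, 'x': [27, 11, 5]}, ans=54

Final answer: 54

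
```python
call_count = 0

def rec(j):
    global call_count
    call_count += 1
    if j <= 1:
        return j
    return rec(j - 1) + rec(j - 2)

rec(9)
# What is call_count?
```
Call trace (a repeated sub-call is expanded the first time; later identical calls just restate its return value):
rec(j=9)
  rec(j=8)
    rec(j=7)
      rec(j=6)
        rec(j=5)
          rec(j=4)
            rec(j=3)
              rec(j=2)
                rec(j=1)
                -> return 1
                rec(j=0)
                -> return 0
              -> return 1
              rec(j=1)
              -> return 1
            -> return 2
            rec(j=2) -> return 1  (same call as traced above)
          -> return 3
          rec(j=3) -> return 2  (same call as traced above)
        -> return 5
        rec(j=4) -> return 3  (same call as traced above)
      -> return 8
      rec(j=5) -> return 5  (same call as traced above)
    -> return 13
    rec(j=6) -> return 8  (same call as traced above)
  -> return 21
  rec(j=7) -> return 13  (same call as traced above)
-> return 34

call_count is incremented once per call, so count the calls in each subtree. Let C(j) = number of calls made by rec(j).
C(0) = C(1) = 1 (base case, no recursion); C(j) = 1 + C(j - 1) + C(j - 2) otherwise.
C(2) = 1 + C(1) + C(0) = 1 + 1 + 1 = 3
C(3) = 1 + C(2) + C(1) = 1 + 3 + 1 = 5
C(4) = 1 + C(3) + C(2) = 1 + 5 + 3 = 9
C(5) = 1 + C(4) + C(3) = 1 + 9 + 5 = 15
C(6) = 1 + C(5) + C(4) = 1 + 15 + 9 = 25
C(7) = 1 + C(6) + C(5) = 1 + 25 + 15 = 41
C(8) = 1 + C(7) + C(6) = 1 + 41 + 25 = 67
C(9) = 1 + C(8) + C(7) = 1 + 67 + 41 = 109
call_count = C(9) = 109

Final answer: 109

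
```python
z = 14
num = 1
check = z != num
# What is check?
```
Trace:
  z=14
  z=14, num=1
  z=14, num=1, check=True

Final answer: True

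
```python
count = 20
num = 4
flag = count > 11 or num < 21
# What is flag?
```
Trace:
  count=20
  count=20, num=4
  count=20, num=4, flag=True

Final answer: True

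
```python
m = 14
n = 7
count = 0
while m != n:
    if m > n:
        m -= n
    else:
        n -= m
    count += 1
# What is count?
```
Trace:
  m=14
  m=14, n=7
  m=14, n=7, count=0
  m=7, n=7, count=1

Final answer: 1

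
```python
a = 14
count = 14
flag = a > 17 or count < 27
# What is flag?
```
Trace:
  a=14
  a=14, count=14
  a=14, count=14, flag=True

Final answer: True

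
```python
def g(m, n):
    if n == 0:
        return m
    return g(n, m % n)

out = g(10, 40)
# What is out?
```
Call trace:
g(m=10, n=40)
  g(m=40, n=10)
    g(m=10, n=0)
    -> return 10
  -> return 10
-> return 10

Final answer: 10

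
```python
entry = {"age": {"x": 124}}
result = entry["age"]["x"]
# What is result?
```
Trace:
  entry={'age': {'x': 124}}
  entry={'age': {'x': 124}}, result=124

Final answer: 124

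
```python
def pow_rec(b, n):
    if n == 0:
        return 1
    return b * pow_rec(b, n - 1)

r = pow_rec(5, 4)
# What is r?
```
Call trace:
pow_rec(b=5, n=4)
  pow_rec(b=5, n=3)
    pow_rec(b=5, n=2)
      pow_rec(b=5, n=1)
        pow_rec(b=5, n=0)
        -> return 1
      -> return 5
    -> return 25
  -> return 125
-> return 625

Final answer: 625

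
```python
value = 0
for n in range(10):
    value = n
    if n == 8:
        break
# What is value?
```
Trace:
  value=0
  value=0, n=0
  value=1, n=1
  value=2, n=2
  value=3, n=3
  value=4, n=4
  value=5, n=5
  value=6, n=6
  value=7, n=7
  value=8, n=8

Final answer: 8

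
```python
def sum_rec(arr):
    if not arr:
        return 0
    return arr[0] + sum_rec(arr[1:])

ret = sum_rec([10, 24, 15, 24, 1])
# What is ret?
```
Call trace:
sum_rec(arr=[10, 24, 15, 24, 1])
  sum_rec(arr=[24, 15, 24, 1])
    sum_rec(arr=[15, 24, 1])
      sum_rec(arr=[24, 1])
        sum_rec(arr=[1])
          sum_rec(arr=[])
          -> return 0
        -> return 1
      -> return 25
    -> return 40
  -> return 64
-> return 74

Final answer: 74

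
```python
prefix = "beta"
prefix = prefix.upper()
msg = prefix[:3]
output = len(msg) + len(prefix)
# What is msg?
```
Trace:
  prefix='beta'
  prefix='BETA'
  prefix='BETA', msg='BET'
  prefix='BETA', msg='BET', output=7

Final answer: 'BET'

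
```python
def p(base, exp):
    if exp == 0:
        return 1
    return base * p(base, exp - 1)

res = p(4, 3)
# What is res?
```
Call trace:
p(base=4, exp=3)
  p(base=4, exp=2)
    p(base=4, exp=1)
      p(base=4, exp=0)
      -> return 1
    -> return 4
  -> return 16
-> return 64

Final answer: 64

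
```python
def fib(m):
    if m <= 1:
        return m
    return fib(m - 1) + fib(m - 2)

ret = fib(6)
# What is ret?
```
Call trace (a repeated sub-call is expanded the first time; later identical calls just restate its return value):
fib(m=6)
  fib(m=5)
    fib(m=4)
      fib(m=3)
        fib(m=2)
          fib(m=1)
          -> return 1
          fib(m=0)
          -> return 0
        -> return 1
        fib(m=1)
        -> return 1
      -> return 2
      fib(m=2) -> return 1  (same call as traced above)
    -> return 3
    fib(m=3) -> return 2  (same call as traced above)
  -> return 5
  fib(m=4) -> return 3  (same call as traced above)
-> return 8

Final answer: 8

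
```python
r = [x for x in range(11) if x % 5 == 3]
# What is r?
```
Trace:
  x=0
  x=1
  x=2
  x=3
  x=4
  x=5
  x=6
  x=7
  x=8
  x=9
  x=10
  r=[3, 8]

Final answer: [3, 8]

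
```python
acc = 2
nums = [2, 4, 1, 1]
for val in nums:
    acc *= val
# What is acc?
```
Trace:
  acc=2
  acc=4, val=2
  acc=16, val=4
  acc=16, val=1
  acc=16, val=1

Final answer: 16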